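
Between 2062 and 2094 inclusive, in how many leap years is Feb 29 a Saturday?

Leap years in 2062–2094: 8 of them.
Feb 29 weekday advances by 5 (mod 7) from one leap year to the next four years later (or differs when a century non-leap intervenes).
Leap-day weekdays: 2064:Fri 2068:Wed 2072:Mon 2076:Sat✓ 2080:Thu 2084:Tue 2088:Sun 2092:Fri
Saturday: 2076 → 1.

1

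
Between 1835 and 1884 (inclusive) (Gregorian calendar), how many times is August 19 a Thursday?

7

Track August 19's weekday year by year (advancing +1, or +2 across a Feb 29):
  1835: Wed  1836: Fri (+2)  1837: Sat (+1)  1838: Sun (+1)  1839: Mon (+1)
  1840: Wed (+2)  1841: Thu (+1) ✓  1842: Fri (+1)  1843: Sat (+1)  1844: Mon (+2)
  1845: Tue (+1)  1846: Wed (+1)  1847: Thu (+1) ✓  1848: Sat (+2)  … (22 more years) …
  1871: Sat (+1)  1872: Mon (+2)  1873: Tue (+1)  1874: Wed (+1)  1875: Thu (+1) ✓
  1876: Sat (+2)  1877: Sun (+1)  1878: Mon (+1)  1879: Tue (+1)  1880: Thu (+2) ✓
  1881: Fri (+1)  1882: Sat (+1)  1883: Sun (+1)  1884: Tue (+2)
Thursday years: 1841, 1847, 1852, 1858, 1869, 1875, 1880 — 7 in total.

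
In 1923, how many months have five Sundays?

4

A month of length L has five Sundays iff its first Sunday is on day ≤ L−28 (so day 1–3 in a 31-day month, 1–2 in a 30-day month, day 1 in a leap February).
Checking each month of 1923: Jan starts Mon (31d); Feb starts Thu (28d); Mar starts Thu (31d); Apr starts Sun (30d) ✓; May starts Tue (31d); Jun starts Fri (30d); Jul starts Sun (31d) ✓; Aug starts Wed (31d); Sep starts Sat (30d) ✓; Oct starts Mon (31d); Nov starts Thu (30d); Dec starts Sat (31d) ✓.
Five-Sunday months: April, July, September, December → 4.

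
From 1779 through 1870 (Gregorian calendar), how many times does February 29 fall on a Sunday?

Leap years in 1779–1870: 22 of them.
Feb 29 weekday advances by 5 (mod 7) from one leap year to the next four years later (or differs when a century non-leap intervenes).
Leap-day weekdays: 1780:Tue 1784:Sun✓ 1788:Fri 1792:Wed 1796:Mon 1804:Wed 1808:Mon 1812:Sat 1816:Thu 1820:Tue 1824:Sun✓ 1828:Fri 1832:Wed 1836:Mon 1840:Sat 1844:Thu 1848:Tue 1852:Sun✓ 1856:Fri 1860:Wed 1864:Mon 1868:Sat
Sunday: 1784, 1824, 1852 → 3.

3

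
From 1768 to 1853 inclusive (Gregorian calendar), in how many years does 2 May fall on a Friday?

Track 2 May's weekday year by year (advancing +1, or +2 across a Feb 29):
  1768: Mon  1769: Tue (+1)  1770: Wed (+1)  1771: Thu (+1)  1772: Sat (+2)
  1773: Sun (+1)  1774: Mon (+1)  1775: Tue (+1)  1776: Thu (+2)  1777: Fri (+1) ✓
  1778: Sat (+1)  1779: Sun (+1)  1780: Tue (+2)  1781: Wed (+1)  … (58 more years) …
  1840: Sat (+2)  1841: Sun (+1)  1842: Mon (+1)  1843: Tue (+1)  1844: Thu (+2)
  1845: Fri (+1) ✓  1846: Sat (+1)  1847: Sun (+1)  1848: Tue (+2)  1849: Wed (+1)
  1850: Thu (+1)  1851: Fri (+1) ✓  1852: Sun (+2)  1853: Mon (+1)
Friday years: 1777, 1783, 1788, 1794, 1800, 1806, 1817, 1823, 1828, 1834, 1845, 1851 — 12 in total.

12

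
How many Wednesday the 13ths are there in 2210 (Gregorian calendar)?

1

Check the 13th of each month of 2210: Jan 13: Sat, Feb 13: Tue, Mar 13: Tue, Apr 13: Fri, May 13: Sun, Jun 13: Wed, Jul 13: Fri, Aug 13: Mon, Sep 13: Thu, Oct 13: Sat, Nov 13: Tue, Dec 13: Thu.
Wednesday occurs in June — 1 month.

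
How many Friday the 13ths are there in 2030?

2

Check the 13th of each month of 2030: Jan 13: Sun, Feb 13: Wed, Mar 13: Wed, Apr 13: Sat, May 13: Mon, Jun 13: Thu, Jul 13: Sat, Aug 13: Tue, Sep 13: Fri, Oct 13: Sun, Nov 13: Wed, Dec 13: Fri.
Friday occurs in September, December — 2 months.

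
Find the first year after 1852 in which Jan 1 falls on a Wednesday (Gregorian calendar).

Jan 1 advances by 2 weekdays after a leap year and by 1 after a common year.
1852: Jan 1 is Thursday (leap).
1853: Saturday
1854: Sunday
1855: Monday
1856: Tuesday (leap)
1857: Thursday
1858: Friday
1859: Saturday
1860: Sunday (leap)
1861: Tuesday
1862: Wednesday
1862 begins on a Wednesday

1862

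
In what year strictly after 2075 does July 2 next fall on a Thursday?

From one year to the next, a fixed date's weekday advances by 1, or by 2 when a Feb 29 lies between the two dates.
2075: July 2 is Tuesday.
2076: Thursday (+2)
July 2 falls on a Thursday in 2076.

2076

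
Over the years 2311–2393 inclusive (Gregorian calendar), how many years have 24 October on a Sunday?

12

Track 24 October's weekday year by year (advancing +1, or +2 across a Feb 29):
  2311: Tue  2312: Thu (+2)  2313: Fri (+1)  2314: Sat (+1)  2315: Sun (+1) ✓
  2316: Tue (+2)  2317: Wed (+1)  2318: Thu (+1)  2319: Fri (+1)  2320: Sun (+2) ✓
  2321: Mon (+1)  2322: Tue (+1)  2323: Wed (+1)  2324: Fri (+2)  … (55 more years) …
  2380: Fri (+2)  2381: Sat (+1)  2382: Sun (+1) ✓  2383: Mon (+1)  2384: Wed (+2)
  2385: Thu (+1)  2386: Fri (+1)  2387: Sat (+1)  2388: Mon (+2)  2389: Tue (+1)
  2390: Wed (+1)  2391: Thu (+1)  2392: Sat (+2)  2393: Sun (+1) ✓
Sunday years: 2315, 2320, 2326, 2337, 2343, 2348, 2354, 2365, 2371, 2376, 2382, 2393 — 12 in total.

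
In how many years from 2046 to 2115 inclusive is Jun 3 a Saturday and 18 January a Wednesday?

7

Check each year's weekday for Jun 3 and 18 January:
  2046: Sun/Thu  2047: Mon/Fri  2048: Wed/Sat  2049: Thu/Mon  2050: Fri/Tue  2051: Sat/Wed ✓  2052: Mon/Thu  2053: Tue/Sat  2054: Wed/Sun  2055: Thu/Mon  2056: Sat/Tue  2057: Sun/Thu  2058: Mon/Fri  2059: Tue/Sat  …(42 more)…  2102: Sat/Wed ✓  2103: Sun/Thu  2104: Tue/Fri  2105: Wed/Sun  2106: Thu/Mon  2107: Fri/Tue  2108: Sun/Wed  2109: Mon/Fri  2110: Tue/Sat  2111: Wed/Sun  2112: Fri/Mon  2113: Sat/Wed ✓  2114: Sun/Thu  2115: Mon/Fri
Both conditions hold in: 2051, 2062, 2073, 2079, 2090, 2102, 2113 — 7.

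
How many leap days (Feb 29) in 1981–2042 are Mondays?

2

Leap years in 1981–2042: 15 of them.
Feb 29 weekday advances by 5 (mod 7) from one leap year to the next four years later (or differs when a century non-leap intervenes).
Leap-day weekdays: 1984:Wed 1988:Mon✓ 1992:Sat 1996:Thu 2000:Tue 2004:Sun 2008:Fri 2012:Wed 2016:Mon✓ 2020:Sat 2024:Thu 2028:Tue 2032:Sun 2036:Fri 2040:Wed
Monday: 1988, 2016 → 2.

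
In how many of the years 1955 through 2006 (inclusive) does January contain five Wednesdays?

22

January has 31 days; it has five Wednesdays when Wednesday falls among the first (month-length − 28) days — i.e. when January 1 is one of Wednesday/Tuesday/Monday.
January 1 by year: 1955:Sat 1956:Sun 1957:Tue✓ 1958:Wed✓ 1959:Thu 1960:Fri 1961:Sun 1962:Mon✓ 1963:Tue✓ 1964:Wed✓ 1965:Fri 1966:Sat 1967:Sun 1968:Mon✓ 1969:Wed✓ …(22 more)… 1992:Wed✓ 1993:Fri 1994:Sat 1995:Sun 1996:Mon✓ 1997:Wed✓ 1998:Thu 1999:Fri 2000:Sat 2001:Mon✓ 2002:Tue✓ 2003:Wed✓ 2004:Thu 2005:Sat 2006:Sun
Years with five Wednesdays: 1957, 1958, 1962, 1963, 1964, 1968, 1969, 1973, 1974, 1975, 1979, 1980, 1985, 1986, 1990, 1991, 1992, 1996, 1997, 2001, 2002, 2003 → 22.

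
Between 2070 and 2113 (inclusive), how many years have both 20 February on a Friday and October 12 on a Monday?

6

Check each year's weekday for 20 February and October 12:
  2070: Thu/Sun  2071: Fri/Mon ✓  2072: Sat/Wed  2073: Mon/Thu  2074: Tue/Fri  2075: Wed/Sat  2076: Thu/Mon  2077: Sat/Tue  2078: Sun/Wed  2079: Mon/Thu  2080: Tue/Sat  2081: Thu/Sun  2082: Fri/Mon ✓  2083: Sat/Tue  …(16 more)…  2100: Sat/Tue  2101: Sun/Wed  2102: Mon/Thu  2103: Tue/Fri  2104: Wed/Sun  2105: Fri/Mon ✓  2106: Sat/Tue  2107: Sun/Wed  2108: Mon/Fri  2109: Wed/Sat  2110: Thu/Sun  2111: Fri/Mon ✓  2112: Sat/Wed  2113: Mon/Thu
Both conditions hold in: 2071, 2082, 2093, 2099, 2105, 2111 — 6.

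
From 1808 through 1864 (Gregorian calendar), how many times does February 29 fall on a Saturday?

Leap years in 1808–1864: 15 of them.
Feb 29 weekday advances by 5 (mod 7) from one leap year to the next four years later (or differs when a century non-leap intervenes).
Leap-day weekdays: 1808:Mon 1812:Sat✓ 1816:Thu 1820:Tue 1824:Sun 1828:Fri 1832:Wed 1836:Mon 1840:Sat✓ 1844:Thu 1848:Tue 1852:Sun 1856:Fri 1860:Wed 1864:Mon
Saturday: 1812, 1840 → 2.

2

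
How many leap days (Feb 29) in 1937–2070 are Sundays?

Leap years in 1937–2070: 33 of them.
Feb 29 weekday advances by 5 (mod 7) from one leap year to the next four years later (or differs when a century non-leap intervenes).
Leap-day weekdays: 1940:Thu 1944:Tue 1948:Sun✓ 1952:Fri 1956:Wed 1960:Mon 1964:Sat 1968:Thu 1972:Tue 1976:Sun✓ 1980:Fri 1984:Wed 1988:Mon …(7 more)… 2020:Sat 2024:Thu 2028:Tue 2032:Sun✓ 2036:Fri 2040:Wed 2044:Mon 2048:Sat 2052:Thu 2056:Tue 2060:Sun✓ 2064:Fri 2068:Wed
Sunday: 1948, 1976, 2004, 2032, 2060 → 5.

5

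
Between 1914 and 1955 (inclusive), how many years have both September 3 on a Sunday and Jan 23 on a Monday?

4

Check each year's weekday for September 3 and Jan 23:
  1914: Thu/Fri  1915: Fri/Sat  1916: Sun/Sun  1917: Mon/Tue  1918: Tue/Wed  1919: Wed/Thu  1920: Fri/Fri  1921: Sat/Sun  1922: Sun/Mon ✓  1923: Mon/Tue  1924: Wed/Wed  1925: Thu/Fri  1926: Fri/Sat  1927: Sat/Sun  …(14 more)…  1942: Thu/Fri  1943: Fri/Sat  1944: Sun/Sun  1945: Mon/Tue  1946: Tue/Wed  1947: Wed/Thu  1948: Fri/Fri  1949: Sat/Sun  1950: Sun/Mon ✓  1951: Mon/Tue  1952: Wed/Wed  1953: Thu/Fri  1954: Fri/Sat  1955: Sat/Sun
Both conditions hold in: 1922, 1933, 1939, 1950 — 4.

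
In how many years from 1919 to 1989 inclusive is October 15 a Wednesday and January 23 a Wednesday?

3

Check each year's weekday for October 15 and January 23:
  1919: Wed/Thu  1920: Fri/Fri  1921: Sat/Sun  1922: Sun/Mon  1923: Mon/Tue  1924: Wed/Wed ✓  1925: Thu/Fri  1926: Fri/Sat  1927: Sat/Sun  1928: Mon/Mon  1929: Tue/Wed  1930: Wed/Thu  1931: Thu/Fri  1932: Sat/Sat  …(43 more)…  1976: Fri/Fri  1977: Sat/Sun  1978: Sun/Mon  1979: Mon/Tue  1980: Wed/Wed ✓  1981: Thu/Fri  1982: Fri/Sat  1983: Sat/Sun  1984: Mon/Mon  1985: Tue/Wed  1986: Wed/Thu  1987: Thu/Fri  1988: Sat/Sat  1989: Sun/Mon
Both conditions hold in: 1924, 1952, 1980 — 3.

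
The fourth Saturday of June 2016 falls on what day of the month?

25

June 1, 2016 is a Wednesday, so the first Saturday is the 4th.
The fourth Saturday is 4 + 21 = 25.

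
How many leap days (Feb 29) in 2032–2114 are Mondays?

Leap years in 2032–2114: 20 of them.
Feb 29 weekday advances by 5 (mod 7) from one leap year to the next four years later (or differs when a century non-leap intervenes).
Leap-day weekdays: 2032:Sun 2036:Fri 2040:Wed 2044:Mon✓ 2048:Sat 2052:Thu 2056:Tue 2060:Sun 2064:Fri 2068:Wed 2072:Mon✓ 2076:Sat 2080:Thu 2084:Tue 2088:Sun 2092:Fri 2096:Wed 2104:Fri 2108:Wed 2112:Mon✓
Monday: 2044, 2072, 2112 → 3.

3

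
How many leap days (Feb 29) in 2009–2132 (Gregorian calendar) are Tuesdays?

4

Leap years in 2009–2132: 30 of them.
Feb 29 weekday advances by 5 (mod 7) from one leap year to the next four years later (or differs when a century non-leap intervenes).
Leap-day weekdays: 2012:Wed 2016:Mon 2020:Sat 2024:Thu 2028:Tue✓ 2032:Sun 2036:Fri 2040:Wed 2044:Mon 2048:Sat 2052:Thu 2056:Tue✓ 2060:Sun …(4 more)… 2080:Thu 2084:Tue✓ 2088:Sun 2092:Fri 2096:Wed 2104:Fri 2108:Wed 2112:Mon 2116:Sat 2120:Thu 2124:Tue✓ 2128:Sun 2132:Fri
Tuesday: 2028, 2056, 2084, 2124 → 4.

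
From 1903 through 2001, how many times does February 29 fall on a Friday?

Leap years in 1903–2001: 25 of them.
Feb 29 weekday advances by 5 (mod 7) from one leap year to the next four years later (or differs when a century non-leap intervenes).
Leap-day weekdays: 1904:Mon 1908:Sat 1912:Thu 1916:Tue 1920:Sun 1924:Fri✓ 1928:Wed 1932:Mon 1936:Sat 1940:Thu 1944:Tue 1948:Sun 1952:Fri✓ 1956:Wed 1960:Mon 1964:Sat 1968:Thu 1972:Tue 1976:Sun 1980:Fri✓ 1984:Wed 1988:Mon 1992:Sat 1996:Thu 2000:Tue
Friday: 1924, 1952, 1980 → 3.

3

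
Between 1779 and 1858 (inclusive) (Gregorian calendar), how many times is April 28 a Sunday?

11

Track April 28's weekday year by year (advancing +1, or +2 across a Feb 29):
  1779: Wed  1780: Fri (+2)  1781: Sat (+1)  1782: Sun (+1) ✓  1783: Mon (+1)
  1784: Wed (+2)  1785: Thu (+1)  1786: Fri (+1)  1787: Sat (+1)  1788: Mon (+2)
  1789: Tue (+1)  1790: Wed (+1)  1791: Thu (+1)  1792: Sat (+2)  … (52 more years) …
  1845: Mon (+1)  1846: Tue (+1)  1847: Wed (+1)  1848: Fri (+2)  1849: Sat (+1)
  1850: Sun (+1) ✓  1851: Mon (+1)  1852: Wed (+2)  1853: Thu (+1)  1854: Fri (+1)
  1855: Sat (+1)  1856: Mon (+2)  1857: Tue (+1)  1858: Wed (+1)
Sunday years: 1782, 1793, 1799, 1805, 1811, 1816, 1822, 1833, 1839, 1844, 1850 — 11 in total.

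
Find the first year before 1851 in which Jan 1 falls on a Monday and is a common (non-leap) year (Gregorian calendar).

1849

Jan 1 advances by 2 weekdays after a leap year and by 1 after a common year.
1851: Jan 1 is Wednesday.
1850: Tuesday
1849: Monday
1849 begins on a Monday and is a common year.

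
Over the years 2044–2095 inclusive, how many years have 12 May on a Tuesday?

7

Track 12 May's weekday year by year (advancing +1, or +2 across a Feb 29):
  2044: Thu  2045: Fri (+1)  2046: Sat (+1)  2047: Sun (+1)  2048: Tue (+2) ✓
  2049: Wed (+1)  2050: Thu (+1)  2051: Fri (+1)  2052: Sun (+2)  2053: Mon (+1)
  2054: Tue (+1) ✓  2055: Wed (+1)  2056: Fri (+2)  2057: Sat (+1)  … (24 more years) …
  2082: Tue (+1) ✓  2083: Wed (+1)  2084: Fri (+2)  2085: Sat (+1)  2086: Sun (+1)
  2087: Mon (+1)  2088: Wed (+2)  2089: Thu (+1)  2090: Fri (+1)  2091: Sat (+1)
  2092: Mon (+2)  2093: Tue (+1) ✓  2094: Wed (+1)  2095: Thu (+1)
Tuesday years: 2048, 2054, 2065, 2071, 2076, 2082, 2093 — 7 in total.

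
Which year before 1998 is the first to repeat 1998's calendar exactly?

Two years share a calendar iff Jan 1 falls on the same weekday and both are leap or both are common. 1998: Jan 1 is Thursday, common year.
1997: Jan 1 Wednesday, common
1996: Jan 1 Monday, leap
1995: Jan 1 Sunday, common
1994: Jan 1 Saturday, common
1993: Jan 1 Friday, common
1992: Jan 1 Wednesday, leap
1991: Jan 1 Tuesday, common
1990: Jan 1 Monday, common
1989: Jan 1 Sunday, common
1988: Jan 1 Friday, leap
1987: Jan 1 Thursday, common
1987 matches on both conditions.

1987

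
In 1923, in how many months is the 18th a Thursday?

2

Check the 18th of each month of 1923: Jan 18: Thu, Feb 18: Sun, Mar 18: Sun, Apr 18: Wed, May 18: Fri, Jun 18: Mon, Jul 18: Wed, Aug 18: Sat, Sep 18: Tue, Oct 18: Thu, Nov 18: Sun, Dec 18: Tue.
Thursday occurs in January, October — 2 months.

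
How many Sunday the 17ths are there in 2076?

1

Check the 17th of each month of 2076: Jan 17: Fri, Feb 17: Mon, Mar 17: Tue, Apr 17: Fri, May 17: Sun, Jun 17: Wed, Jul 17: Fri, Aug 17: Mon, Sep 17: Thu, Oct 17: Sat, Nov 17: Tue, Dec 17: Thu.
Sunday occurs in May — 1 month.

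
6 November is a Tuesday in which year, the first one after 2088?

From one year to the next, a fixed date's weekday advances by 1, or by 2 when a Feb 29 lies between the two dates.
2088: November 6 is Saturday.
2089: Sunday (+1)
2090: Monday (+1)
2091: Tuesday (+1)
6 November falls on a Tuesday in 2091.

2091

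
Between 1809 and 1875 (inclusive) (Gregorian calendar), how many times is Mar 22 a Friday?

10

Track Mar 22's weekday year by year (advancing +1, or +2 across a Feb 29):
  1809: Wed  1810: Thu (+1)  1811: Fri (+1) ✓  1812: Sun (+2)  1813: Mon (+1)
  1814: Tue (+1)  1815: Wed (+1)  1816: Fri (+2) ✓  1817: Sat (+1)  1818: Sun (+1)
  1819: Mon (+1)  1820: Wed (+2)  1821: Thu (+1)  1822: Fri (+1) ✓  … (39 more years) …
  1862: Sat (+1)  1863: Sun (+1)  1864: Tue (+2)  1865: Wed (+1)  1866: Thu (+1)
  1867: Fri (+1) ✓  1868: Sun (+2)  1869: Mon (+1)  1870: Tue (+1)  1871: Wed (+1)
  1872: Fri (+2) ✓  1873: Sat (+1)  1874: Sun (+1)  1875: Mon (+1)
Friday years: 1811, 1816, 1822, 1833, 1839, 1844, 1850, 1861, 1867, 1872 — 10 in total.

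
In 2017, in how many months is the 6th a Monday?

Check the 6th of each month of 2017: Jan 6: Fri, Feb 6: Mon, Mar 6: Mon, Apr 6: Thu, May 6: Sat, Jun 6: Tue, Jul 6: Thu, Aug 6: Sun, Sep 6: Wed, Oct 6: Fri, Nov 6: Mon, Dec 6: Wed.
Monday occurs in February, March, November — 3 months.

3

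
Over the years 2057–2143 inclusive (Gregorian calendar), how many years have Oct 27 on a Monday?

13

Track Oct 27's weekday year by year (advancing +1, or +2 across a Feb 29):
  2057: Sat  2058: Sun (+1)  2059: Mon (+1) ✓  2060: Wed (+2)  2061: Thu (+1)
  2062: Fri (+1)  2063: Sat (+1)  2064: Mon (+2) ✓  2065: Tue (+1)  2066: Wed (+1)
  2067: Thu (+1)  2068: Sat (+2)  2069: Sun (+1)  2070: Mon (+1) ✓  … (59 more years) …
  2130: Fri (+1)  2131: Sat (+1)  2132: Mon (+2) ✓  2133: Tue (+1)  2134: Wed (+1)
  2135: Thu (+1)  2136: Sat (+2)  2137: Sun (+1)  2138: Mon (+1) ✓  2139: Tue (+1)
  2140: Thu (+2)  2141: Fri (+1)  2142: Sat (+1)  2143: Sun (+1)
Monday years: 2059, 2064, 2070, 2081, 2087, 2092, 2098, 2104, 2110, 2121, 2127, 2132, 2138 — 13 in total.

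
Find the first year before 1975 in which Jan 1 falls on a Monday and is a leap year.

1968

Jan 1 advances by 2 weekdays after a leap year and by 1 after a common year.
1975: Jan 1 is Wednesday.
1974: Tuesday
1973: Monday
1972: Saturday (leap)
1971: Friday
1970: Thursday
1969: Wednesday
1968: Monday (leap)
1968 begins on a Monday and is a leap year.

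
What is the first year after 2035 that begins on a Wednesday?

2042

Jan 1 advances by 2 weekdays after a leap year and by 1 after a common year.
2035: Jan 1 is Monday.
2036: Tuesday (leap)
2037: Thursday
2038: Friday
2039: Saturday
2040: Sunday (leap)
2041: Tuesday
2042: Wednesday
2042 begins on a Wednesday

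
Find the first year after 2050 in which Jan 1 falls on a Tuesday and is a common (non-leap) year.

Jan 1 advances by 2 weekdays after a leap year and by 1 after a common year.
2050: Jan 1 is Saturday.
2051: Sunday
2052: Monday (leap)
2053: Wednesday
2054: Thursday
2055: Friday
2056: Saturday (leap)
2057: Monday
2058: Tuesday
2058 begins on a Tuesday and is a common year.

2058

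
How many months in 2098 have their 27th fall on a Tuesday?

1

Check the 27th of each month of 2098: Jan 27: Mon, Feb 27: Thu, Mar 27: Thu, Apr 27: Sun, May 27: Tue, Jun 27: Fri, Jul 27: Sun, Aug 27: Wed, Sep 27: Sat, Oct 27: Mon, Nov 27: Thu, Dec 27: Sat.
Tuesday occurs in May — 1 month.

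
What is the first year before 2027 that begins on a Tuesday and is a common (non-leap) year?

2019

Jan 1 advances by 2 weekdays after a leap year and by 1 after a common year.
2027: Jan 1 is Friday.
2026: Thursday
2025: Wednesday
2024: Monday (leap)
2023: Sunday
2022: Saturday
2021: Friday
2020: Wednesday (leap)
2019: Tuesday
2019 begins on a Tuesday and is a common year.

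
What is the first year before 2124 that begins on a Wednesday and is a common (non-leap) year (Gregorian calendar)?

Jan 1 advances by 2 weekdays after a leap year and by 1 after a common year.
2124: Jan 1 is Saturday (leap).
2123: Friday
2122: Thursday
2121: Wednesday
2121 begins on a Wednesday and is a common year.

2121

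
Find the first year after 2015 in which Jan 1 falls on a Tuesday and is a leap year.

Jan 1 advances by 2 weekdays after a leap year and by 1 after a common year.
2015: Jan 1 is Thursday.
2016: Friday (leap)
2017: Sunday
2018: Monday
2019: Tuesday
2020: Wednesday (leap)
2021: Friday
2022: Saturday
2023: Sunday
2024: Monday (leap)
2025: Wednesday
2026: Thursday
2027: Friday
2028: Saturday (leap)
2029: Monday
2030: Tuesday
2031: Wednesday
2032: Thursday (leap)
2033: Saturday
2034: Sunday
2035: Monday
2036: Tuesday (leap)
2036 begins on a Tuesday and is a leap year.

2036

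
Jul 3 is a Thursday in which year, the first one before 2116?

From one year to the next, a fixed date's weekday advances by 1, or by 2 when a Feb 29 lies between the two dates.
2116: July 3 is Friday.
2115: Wednesday (−2)
2114: Tuesday (−1)
2113: Monday (−1)
2112: Sunday (−1)
2111: Friday (−2)
2110: Thursday (−1)
Jul 3 falls on a Thursday in 2110.

2110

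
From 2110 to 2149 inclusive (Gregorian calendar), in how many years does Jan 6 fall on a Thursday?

Track Jan 6's weekday year by year (advancing +1, or +2 across a Feb 29):
  2110: Mon  2111: Tue (+1)  2112: Wed (+1)  2113: Fri (+2)  2114: Sat (+1)
  2115: Sun (+1)  2116: Mon (+1)  2117: Wed (+2)  2118: Thu (+1) ✓  2119: Fri (+1)
  2120: Sat (+1)  2121: Mon (+2)  2122: Tue (+1)  2123: Wed (+1)  … (12 more years) …
  2136: Fri (+1)  2137: Sun (+2)  2138: Mon (+1)  2139: Tue (+1)  2140: Wed (+1)
  2141: Fri (+2)  2142: Sat (+1)  2143: Sun (+1)  2144: Mon (+1)  2145: Wed (+2)
  2146: Thu (+1) ✓  2147: Fri (+1)  2148: Sat (+1)  2149: Mon (+2)
Thursday years: 2118, 2124, 2129, 2135, 2146 — 5 in total.

5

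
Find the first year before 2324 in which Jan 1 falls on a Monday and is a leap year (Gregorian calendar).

Jan 1 advances by 2 weekdays after a leap year and by 1 after a common year.
2324: Jan 1 is Tuesday (leap).
2323: Monday
2322: Sunday
2321: Saturday
2320: Thursday (leap)
2319: Wednesday
2318: Tuesday
2317: Monday
2316: Saturday (leap)
2315: Friday
2314: Thursday
2313: Wednesday
2312: Monday (leap)
2312 begins on a Monday and is a leap year.

2312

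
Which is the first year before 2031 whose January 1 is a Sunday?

2023

Jan 1 advances by 2 weekdays after a leap year and by 1 after a common year.
2031: Jan 1 is Wednesday.
2030: Tuesday
2029: Monday
2028: Saturday (leap)
2027: Friday
2026: Thursday
2025: Wednesday
2024: Monday (leap)
2023: Sunday
2023 begins on a Sunday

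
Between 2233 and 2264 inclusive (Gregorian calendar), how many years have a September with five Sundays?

9

September has 30 days; it has five Sundays when Sunday falls among the first (month-length − 28) days — i.e. when September 1 is one of Sunday/Saturday.
September 1 by year: 2233:Sun✓ 2234:Mon 2235:Tue 2236:Thu 2237:Fri 2238:Sat✓ 2239:Sun✓ 2240:Tue 2241:Wed 2242:Thu 2243:Fri 2244:Sun✓ 2245:Mon 2246:Tue 2247:Wed 2248:Fri 2249:Sat✓ 2250:Sun✓ 2251:Mon 2252:Wed 2253:Thu 2254:Fri 2255:Sat✓ 2256:Mon 2257:Tue 2258:Wed 2259:Thu 2260:Sat✓ 2261:Sun✓ 2262:Mon 2263:Tue 2264:Thu
Years with five Sundays: 2233, 2238, 2239, 2244, 2249, 2250, 2255, 2260, 2261 → 9.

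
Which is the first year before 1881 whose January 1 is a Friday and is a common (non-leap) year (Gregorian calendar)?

Jan 1 advances by 2 weekdays after a leap year and by 1 after a common year.
1881: Jan 1 is Saturday.
1880: Thursday (leap)
1879: Wednesday
1878: Tuesday
1877: Monday
1876: Saturday (leap)
1875: Friday
1875 begins on a Friday and is a common year.

1875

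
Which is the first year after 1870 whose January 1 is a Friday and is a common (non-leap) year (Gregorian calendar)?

Jan 1 advances by 2 weekdays after a leap year and by 1 after a common year.
1870: Jan 1 is Saturday.
1871: Sunday
1872: Monday (leap)
1873: Wednesday
1874: Thursday
1875: Friday
1875 begins on a Friday and is a common year.

1875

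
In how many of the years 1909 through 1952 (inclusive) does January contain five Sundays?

19

January has 31 days; it has five Sundays when Sunday falls among the first (month-length − 28) days — i.e. when January 1 is one of Sunday/Saturday/Friday.
January 1 by year: 1909:Fri✓ 1910:Sat✓ 1911:Sun✓ 1912:Mon 1913:Wed 1914:Thu 1915:Fri✓ 1916:Sat✓ 1917:Mon 1918:Tue 1919:Wed 1920:Thu 1921:Sat✓ 1922:Sun✓ 1923:Mon …(14 more)… 1938:Sat✓ 1939:Sun✓ 1940:Mon 1941:Wed 1942:Thu 1943:Fri✓ 1944:Sat✓ 1945:Mon 1946:Tue 1947:Wed 1948:Thu 1949:Sat✓ 1950:Sun✓ 1951:Mon 1952:Tue
Years with five Sundays: 1909, 1910, 1911, 1915, 1916, 1921, 1922, 1926, 1927, 1928, 1932, 1933, 1937, 1938, 1939, 1943, 1944, 1949, 1950 → 19.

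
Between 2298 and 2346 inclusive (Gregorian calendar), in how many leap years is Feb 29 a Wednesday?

1

Leap years in 2298–2346: 11 of them.
Feb 29 weekday advances by 5 (mod 7) from one leap year to the next four years later (or differs when a century non-leap intervenes).
Leap-day weekdays: 2304:Mon 2308:Sat 2312:Thu 2316:Tue 2320:Sun 2324:Fri 2328:Wed✓ 2332:Mon 2336:Sat 2340:Thu 2344:Tue
Wednesday: 2328 → 1.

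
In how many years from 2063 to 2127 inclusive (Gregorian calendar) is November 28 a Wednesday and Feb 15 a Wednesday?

3

Check each year's weekday for November 28 and Feb 15:
  2063: Wed/Thu  2064: Fri/Fri  2065: Sat/Sun  2066: Sun/Mon  2067: Mon/Tue  2068: Wed/Wed ✓  2069: Thu/Fri  2070: Fri/Sat  2071: Sat/Sun  2072: Mon/Mon  2073: Tue/Wed  2074: Wed/Thu  2075: Thu/Fri  2076: Sat/Sat  …(37 more)…  2114: Wed/Thu  2115: Thu/Fri  2116: Sat/Sat  2117: Sun/Mon  2118: Mon/Tue  2119: Tue/Wed  2120: Thu/Thu  2121: Fri/Sat  2122: Sat/Sun  2123: Sun/Mon  2124: Tue/Tue  2125: Wed/Thu  2126: Thu/Fri  2127: Fri/Sat
Both conditions hold in: 2068, 2096, 2108 — 3.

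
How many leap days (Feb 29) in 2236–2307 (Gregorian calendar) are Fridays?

Leap years in 2236–2307: 17 of them.
Feb 29 weekday advances by 5 (mod 7) from one leap year to the next four years later (or differs when a century non-leap intervenes).
Leap-day weekdays: 2236:Mon 2240:Sat 2244:Thu 2248:Tue 2252:Sun 2256:Fri✓ 2260:Wed 2264:Mon 2268:Sat 2272:Thu 2276:Tue 2280:Sun 2284:Fri✓ 2288:Wed 2292:Mon 2296:Sat 2304:Mon
Friday: 2256, 2284 → 2.

2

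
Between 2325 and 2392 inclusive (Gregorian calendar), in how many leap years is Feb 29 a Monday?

Leap years in 2325–2392: 17 of them.
Feb 29 weekday advances by 5 (mod 7) from one leap year to the next four years later (or differs when a century non-leap intervenes).
Leap-day weekdays: 2328:Wed 2332:Mon✓ 2336:Sat 2340:Thu 2344:Tue 2348:Sun 2352:Fri 2356:Wed 2360:Mon✓ 2364:Sat 2368:Thu 2372:Tue 2376:Sun 2380:Fri 2384:Wed 2388:Mon✓ 2392:Sat
Monday: 2332, 2360, 2388 → 3.

3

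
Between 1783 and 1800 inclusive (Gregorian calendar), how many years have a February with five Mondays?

February has 28 days (29 in leap years); it has five Mondays when Monday falls among the first (month-length − 28) days — i.e. when February 1 is Monday in a leap year (never in a common year).
February 1 by year: 1783:Sat 1784:Sun 1785:Tue 1786:Wed 1787:Thu 1788:Fri 1789:Sun 1790:Mon 1791:Tue 1792:Wed 1793:Fri 1794:Sat 1795:Sun 1796:Mon✓ 1797:Wed 1798:Thu 1799:Fri 1800:Sat
Years with five Mondays: 1796 → 1.

1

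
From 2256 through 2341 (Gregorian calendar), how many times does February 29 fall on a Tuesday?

2

Leap years in 2256–2341: 21 of them.
Feb 29 weekday advances by 5 (mod 7) from one leap year to the next four years later (or differs when a century non-leap intervenes).
Leap-day weekdays: 2256:Fri 2260:Wed 2264:Mon 2268:Sat 2272:Thu 2276:Tue✓ 2280:Sun 2284:Fri 2288:Wed 2292:Mon 2296:Sat 2304:Mon 2308:Sat 2312:Thu 2316:Tue✓ 2320:Sun 2324:Fri 2328:Wed 2332:Mon 2336:Sat 2340:Thu
Tuesday: 2276, 2316 → 2.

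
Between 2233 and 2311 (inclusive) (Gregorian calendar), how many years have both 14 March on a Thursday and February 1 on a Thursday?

2

Check each year's weekday for 14 March and February 1:
  2233: Thu/Fri  2234: Fri/Sat  2235: Sat/Sun  2236: Mon/Mon  2237: Tue/Wed  2238: Wed/Thu  2239: Thu/Fri  2240: Sat/Sat  2241: Sun/Mon  2242: Mon/Tue  2243: Tue/Wed  2244: Thu/Thu ✓  2245: Fri/Sat  2246: Sat/Sun  …(51 more)…  2298: Mon/Tue  2299: Tue/Wed  2300: Wed/Thu  2301: Thu/Fri  2302: Fri/Sat  2303: Sat/Sun  2304: Mon/Mon  2305: Tue/Wed  2306: Wed/Thu  2307: Thu/Fri  2308: Sat/Sat  2309: Sun/Mon  2310: Mon/Tue  2311: Tue/Wed
Both conditions hold in: 2244, 2272 — 2.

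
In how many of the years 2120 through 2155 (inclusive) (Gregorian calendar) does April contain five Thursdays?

10

April has 30 days; it has five Thursdays when Thursday falls among the first (month-length − 28) days — i.e. when April 1 is one of Thursday/Wednesday.
April 1 by year: 2120:Mon 2121:Tue 2122:Wed✓ 2123:Thu✓ 2124:Sat 2125:Sun 2126:Mon 2127:Tue 2128:Thu✓ 2129:Fri 2130:Sat 2131:Sun 2132:Tue 2133:Wed✓ 2134:Thu✓ …(6 more)… 2141:Sat 2142:Sun 2143:Mon 2144:Wed✓ 2145:Thu✓ 2146:Fri 2147:Sat 2148:Mon 2149:Tue 2150:Wed✓ 2151:Thu✓ 2152:Sat 2153:Sun 2154:Mon 2155:Tue
Years with five Thursdays: 2122, 2123, 2128, 2133, 2134, 2139, 2144, 2145, 2150, 2151 → 10.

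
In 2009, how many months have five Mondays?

A month of length L has five Mondays iff its first Monday is on day ≤ L−28 (so day 1–3 in a 31-day month, 1–2 in a 30-day month, day 1 in a leap February).
Checking each month of 2009: Jan starts Thu (31d); Feb starts Sun (28d); Mar starts Sun (31d) ✓; Apr starts Wed (30d); May starts Fri (31d); Jun starts Mon (30d) ✓; Jul starts Wed (31d); Aug starts Sat (31d) ✓; Sep starts Tue (30d); Oct starts Thu (31d); Nov starts Sun (30d) ✓; Dec starts Tue (31d).
Five-Monday months: March, June, August, November → 4.

4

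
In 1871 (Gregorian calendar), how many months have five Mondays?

A month of length L has five Mondays iff its first Monday is on day ≤ L−28 (so day 1–3 in a 31-day month, 1–2 in a 30-day month, day 1 in a leap February).
Checking each month of 1871: Jan starts Sun (31d) ✓; Feb starts Wed (28d); Mar starts Wed (31d); Apr starts Sat (30d); May starts Mon (31d) ✓; Jun starts Thu (30d); Jul starts Sat (31d) ✓; Aug starts Tue (31d); Sep starts Fri (30d); Oct starts Sun (31d) ✓; Nov starts Wed (30d); Dec starts Fri (31d).
Five-Monday months: January, May, July, October → 4.

4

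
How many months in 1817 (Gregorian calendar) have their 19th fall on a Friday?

2

Check the 19th of each month of 1817: Jan 19: Sun, Feb 19: Wed, Mar 19: Wed, Apr 19: Sat, May 19: Mon, Jun 19: Thu, Jul 19: Sat, Aug 19: Tue, Sep 19: Fri, Oct 19: Sun, Nov 19: Wed, Dec 19: Fri.
Friday occurs in September, December — 2 months.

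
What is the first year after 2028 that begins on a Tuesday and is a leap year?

2036

Jan 1 advances by 2 weekdays after a leap year and by 1 after a common year.
2028: Jan 1 is Saturday (leap).
2029: Monday
2030: Tuesday
2031: Wednesday
2032: Thursday (leap)
2033: Saturday
2034: Sunday
2035: Monday
2036: Tuesday (leap)
2036 begins on a Tuesday and is a leap year.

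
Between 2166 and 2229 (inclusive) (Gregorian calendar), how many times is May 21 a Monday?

9

Track May 21's weekday year by year (advancing +1, or +2 across a Feb 29):
  2166: Wed  2167: Thu (+1)  2168: Sat (+2)  2169: Sun (+1)  2170: Mon (+1) ✓
  2171: Tue (+1)  2172: Thu (+2)  2173: Fri (+1)  2174: Sat (+1)  2175: Sun (+1)
  2176: Tue (+2)  2177: Wed (+1)  2178: Thu (+1)  2179: Fri (+1)  … (36 more years) …
  2216: Tue (+2)  2217: Wed (+1)  2218: Thu (+1)  2219: Fri (+1)  2220: Sun (+2)
  2221: Mon (+1) ✓  2222: Tue (+1)  2223: Wed (+1)  2224: Fri (+2)  2225: Sat (+1)
  2226: Sun (+1)  2227: Mon (+1) ✓  2228: Wed (+2)  2229: Thu (+1)
Monday years: 2170, 2181, 2187, 2192, 2198, 2204, 2210, 2221, 2227 — 9 in total.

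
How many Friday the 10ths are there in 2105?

Check the 10th of each month of 2105: Jan 10: Sat, Feb 10: Tue, Mar 10: Tue, Apr 10: Fri, May 10: Sun, Jun 10: Wed, Jul 10: Fri, Aug 10: Mon, Sep 10: Thu, Oct 10: Sat, Nov 10: Tue, Dec 10: Thu.
Friday occurs in April, July — 2 months.

2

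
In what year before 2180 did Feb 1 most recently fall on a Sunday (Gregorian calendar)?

2178

From one year to the next, a fixed date's weekday advances by 1, or by 2 when a Feb 29 lies between the two dates.
2180: February 1 is Tuesday.
2179: Monday (−1)
2178: Sunday (−1)
Feb 1 falls on a Sunday in 2178.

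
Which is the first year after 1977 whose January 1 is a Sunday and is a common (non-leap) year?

1978

Jan 1 advances by 2 weekdays after a leap year and by 1 after a common year.
1977: Jan 1 is Saturday.
1978: Sunday
1978 begins on a Sunday and is a common year.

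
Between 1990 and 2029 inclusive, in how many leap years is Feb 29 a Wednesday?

1

Leap years in 1990–2029: 10 of them.
Feb 29 weekday advances by 5 (mod 7) from one leap year to the next four years later (or differs when a century non-leap intervenes).
Leap-day weekdays: 1992:Sat 1996:Thu 2000:Tue 2004:Sun 2008:Fri 2012:Wed✓ 2016:Mon 2020:Sat 2024:Thu 2028:Tue
Wednesday: 2012 → 1.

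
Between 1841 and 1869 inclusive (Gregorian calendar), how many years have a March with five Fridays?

March has 31 days; it has five Fridays when Friday falls among the first (month-length − 28) days — i.e. when March 1 is one of Friday/Thursday/Wednesday.
March 1 by year: 1841:Mon 1842:Tue 1843:Wed✓ 1844:Fri✓ 1845:Sat 1846:Sun 1847:Mon 1848:Wed✓ 1849:Thu✓ 1850:Fri✓ 1851:Sat 1852:Mon 1853:Tue 1854:Wed✓ 1855:Thu✓ 1856:Sat 1857:Sun 1858:Mon 1859:Tue 1860:Thu✓ 1861:Fri✓ 1862:Sat 1863:Sun 1864:Tue 1865:Wed✓ 1866:Thu✓ 1867:Fri✓ 1868:Sun 1869:Mon
Years with five Fridays: 1843, 1844, 1848, 1849, 1850, 1854, 1855, 1860, 1861, 1865, 1866, 1867 → 12.

12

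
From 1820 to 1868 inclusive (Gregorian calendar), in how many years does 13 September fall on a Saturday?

7

Track 13 September's weekday year by year (advancing +1, or +2 across a Feb 29):
  1820: Wed  1821: Thu (+1)  1822: Fri (+1)  1823: Sat (+1) ✓  1824: Mon (+2)
  1825: Tue (+1)  1826: Wed (+1)  1827: Thu (+1)  1828: Sat (+2) ✓  1829: Sun (+1)
  1830: Mon (+1)  1831: Tue (+1)  1832: Thu (+2)  1833: Fri (+1)  … (21 more years) …
  1855: Thu (+1)  1856: Sat (+2) ✓  1857: Sun (+1)  1858: Mon (+1)  1859: Tue (+1)
  1860: Thu (+2)  1861: Fri (+1)  1862: Sat (+1) ✓  1863: Sun (+1)  1864: Tue (+2)
  1865: Wed (+1)  1866: Thu (+1)  1867: Fri (+1)  1868: Sun (+2)
Saturday years: 1823, 1828, 1834, 1845, 1851, 1856, 1862 — 7 in total.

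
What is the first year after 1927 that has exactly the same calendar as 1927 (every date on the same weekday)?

1938

Two years share a calendar iff Jan 1 falls on the same weekday and both are leap or both are common. 1927: Jan 1 is Saturday, common year.
1928: Jan 1 Sunday, leap
1929: Jan 1 Tuesday, common
1930: Jan 1 Wednesday, common
1931: Jan 1 Thursday, common
1932: Jan 1 Friday, leap
1933: Jan 1 Sunday, common
1934: Jan 1 Monday, common
1935: Jan 1 Tuesday, common
1936: Jan 1 Wednesday, leap
1937: Jan 1 Friday, common
1938: Jan 1 Saturday, common
1938 matches on both conditions.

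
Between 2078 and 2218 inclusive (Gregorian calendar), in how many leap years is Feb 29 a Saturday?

4

Leap years in 2078–2218: 33 of them.
Feb 29 weekday advances by 5 (mod 7) from one leap year to the next four years later (or differs when a century non-leap intervenes).
Leap-day weekdays: 2080:Thu 2084:Tue 2088:Sun 2092:Fri 2096:Wed 2104:Fri 2108:Wed 2112:Mon 2116:Sat✓ 2120:Thu 2124:Tue 2128:Sun 2132:Fri …(7 more)… 2164:Wed 2168:Mon 2172:Sat✓ 2176:Thu 2180:Tue 2184:Sun 2188:Fri 2192:Wed 2196:Mon 2204:Wed 2208:Mon 2212:Sat✓ 2216:Thu
Saturday: 2116, 2144, 2172, 2212 → 4.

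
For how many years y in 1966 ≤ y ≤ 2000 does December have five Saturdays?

15

December has 31 days; it has five Saturdays when Saturday falls among the first (month-length − 28) days — i.e. when December 1 is one of Saturday/Friday/Thursday.
December 1 by year: 1966:Thu✓ 1967:Fri✓ 1968:Sun 1969:Mon 1970:Tue 1971:Wed 1972:Fri✓ 1973:Sat✓ 1974:Sun 1975:Mon 1976:Wed 1977:Thu✓ 1978:Fri✓ 1979:Sat✓ 1980:Mon …(5 more)… 1986:Mon 1987:Tue 1988:Thu✓ 1989:Fri✓ 1990:Sat✓ 1991:Sun 1992:Tue 1993:Wed 1994:Thu✓ 1995:Fri✓ 1996:Sun 1997:Mon 1998:Tue 1999:Wed 2000:Fri✓
Years with five Saturdays: 1966, 1967, 1972, 1973, 1977, 1978, 1979, 1983, 1984, 1988, 1989, 1990, 1994, 1995, 2000 → 15.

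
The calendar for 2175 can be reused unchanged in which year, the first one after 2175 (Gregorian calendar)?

Two years share a calendar iff Jan 1 falls on the same weekday and both are leap or both are common. 2175: Jan 1 is Sunday, common year.
2176: Jan 1 Monday, leap
2177: Jan 1 Wednesday, common
2178: Jan 1 Thursday, common
2179: Jan 1 Friday, common
2180: Jan 1 Saturday, leap
2181: Jan 1 Monday, common
2182: Jan 1 Tuesday, common
2183: Jan 1 Wednesday, common
2184: Jan 1 Thursday, leap
2185: Jan 1 Saturday, common
2186: Jan 1 Sunday, common
2186 matches on both conditions.

2186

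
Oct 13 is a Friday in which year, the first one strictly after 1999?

From one year to the next, a fixed date's weekday advances by 1, or by 2 when a Feb 29 lies between the two dates.
1999: October 13 is Wednesday.
2000: Friday (+2)
Oct 13 falls on a Friday in 2000.

2000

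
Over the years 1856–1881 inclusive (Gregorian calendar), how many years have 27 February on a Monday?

Track 27 February's weekday year by year (advancing +1, or +2 across a Feb 29):
  1856: Wed  1857: Fri (+2)  1858: Sat (+1)  1859: Sun (+1)  1860: Mon (+1) ✓
  1861: Wed (+2)  1862: Thu (+1)  1863: Fri (+1)  1864: Sat (+1)  1865: Mon (+2) ✓
  1866: Tue (+1)  1867: Wed (+1)  1868: Thu (+1)  1869: Sat (+2)  1870: Sun (+1)
  1871: Mon (+1) ✓  1872: Tue (+1)  1873: Thu (+2)  1874: Fri (+1)  1875: Sat (+1)
  1876: Sun (+1)  1877: Tue (+2)  1878: Wed (+1)  1879: Thu (+1)  1880: Fri (+1)
  1881: Sun (+2)
Monday years: 1860, 1865, 1871 — 3 in total.

3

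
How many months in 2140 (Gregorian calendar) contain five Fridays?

A month of length L has five Fridays iff its first Friday is on day ≤ L−28 (so day 1–3 in a 31-day month, 1–2 in a 30-day month, day 1 in a leap February).
Checking each month of 2140: Jan starts Fri (31d) ✓; Feb starts Mon (29d); Mar starts Tue (31d); Apr starts Fri (30d) ✓; May starts Sun (31d); Jun starts Wed (30d); Jul starts Fri (31d) ✓; Aug starts Mon (31d); Sep starts Thu (30d) ✓; Oct starts Sat (31d); Nov starts Tue (30d); Dec starts Thu (31d) ✓.
Five-Friday months: January, April, July, September, December → 5.

5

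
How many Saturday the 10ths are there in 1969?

Check the 10th of each month of 1969: Jan 10: Fri, Feb 10: Mon, Mar 10: Mon, Apr 10: Thu, May 10: Sat, Jun 10: Tue, Jul 10: Thu, Aug 10: Sun, Sep 10: Wed, Oct 10: Fri, Nov 10: Mon, Dec 10: Wed.
Saturday occurs in May — 1 month.

1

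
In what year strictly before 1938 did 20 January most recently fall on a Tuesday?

From one year to the next, a fixed date's weekday advances by 1, or by 2 when a Feb 29 lies between the two dates.
1938: January 20 is Thursday.
1937: Wednesday (−1)
1936: Monday (−2)
1935: Sunday (−1)
1934: Saturday (−1)
1933: Friday (−1)
1932: Wednesday (−2)
1931: Tuesday (−1)
20 January falls on a Tuesday in 1931.

1931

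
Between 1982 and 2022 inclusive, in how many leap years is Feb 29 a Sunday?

Leap years in 1982–2022: 10 of them.
Feb 29 weekday advances by 5 (mod 7) from one leap year to the next four years later (or differs when a century non-leap intervenes).
Leap-day weekdays: 1984:Wed 1988:Mon 1992:Sat 1996:Thu 2000:Tue 2004:Sun✓ 2008:Fri 2012:Wed 2016:Mon 2020:Sat
Sunday: 2004 → 1.

1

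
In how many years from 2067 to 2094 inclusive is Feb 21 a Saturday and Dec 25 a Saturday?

1

Check each year's weekday for Feb 21 and Dec 25:
  2067: Mon/Sun  2068: Tue/Tue  2069: Thu/Wed  2070: Fri/Thu  2071: Sat/Fri  2072: Sun/Sun  2073: Tue/Mon  2074: Wed/Tue  2075: Thu/Wed  2076: Fri/Fri  2077: Sun/Sat  2078: Mon/Sun  2079: Tue/Mon  2080: Wed/Wed  2081: Fri/Thu  2082: Sat/Fri  2083: Sun/Sat  2084: Mon/Mon  2085: Wed/Tue  2086: Thu/Wed  2087: Fri/Thu  2088: Sat/Sat ✓  2089: Mon/Sun  2090: Tue/Mon  2091: Wed/Tue  2092: Thu/Thu  2093: Sat/Fri  2094: Sun/Sat
Both conditions hold in: 2088 — 1.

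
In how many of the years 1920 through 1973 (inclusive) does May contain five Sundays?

May has 31 days; it has five Sundays when Sunday falls among the first (month-length − 28) days — i.e. when May 1 is one of Sunday/Saturday/Friday.
May 1 by year: 1920:Sat✓ 1921:Sun✓ 1922:Mon 1923:Tue 1924:Thu 1925:Fri✓ 1926:Sat✓ 1927:Sun✓ 1928:Tue 1929:Wed 1930:Thu 1931:Fri✓ 1932:Sun✓ 1933:Mon 1934:Tue …(24 more)… 1959:Fri✓ 1960:Sun✓ 1961:Mon 1962:Tue 1963:Wed 1964:Fri✓ 1965:Sat✓ 1966:Sun✓ 1967:Mon 1968:Wed 1969:Thu 1970:Fri✓ 1971:Sat✓ 1972:Mon 1973:Tue
Years with five Sundays: 1920, 1921, 1925, 1926, 1927, 1931, 1932, 1936, 1937, 1938, 1942, 1943, 1948, 1949, 1953, 1954, 1955, 1959, 1960, 1964, 1965, 1966, 1970, 1971 → 24.

24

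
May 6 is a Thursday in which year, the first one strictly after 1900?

From one year to the next, a fixed date's weekday advances by 1, or by 2 when a Feb 29 lies between the two dates.
1900: May 6 is Sunday.
1901: Monday (+1)
1902: Tuesday (+1)
1903: Wednesday (+1)
1904: Friday (+2)
1905: Saturday (+1)
1906: Sunday (+1)
1907: Monday (+1)
1908: Wednesday (+2)
1909: Thursday (+1)
May 6 falls on a Thursday in 1909.

1909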